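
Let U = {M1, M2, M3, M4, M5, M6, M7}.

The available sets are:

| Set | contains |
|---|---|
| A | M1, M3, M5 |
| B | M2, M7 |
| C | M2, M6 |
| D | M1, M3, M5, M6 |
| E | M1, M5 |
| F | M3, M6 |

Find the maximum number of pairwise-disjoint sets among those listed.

3

B, E, F are pairwise disjoint (B={M2,M7}; E={M1,M5}; F={M3,M6}).
Every remaining set overlaps one of these, and no 4 of the listed sets are pairwise disjoint, so 3 is the maximum.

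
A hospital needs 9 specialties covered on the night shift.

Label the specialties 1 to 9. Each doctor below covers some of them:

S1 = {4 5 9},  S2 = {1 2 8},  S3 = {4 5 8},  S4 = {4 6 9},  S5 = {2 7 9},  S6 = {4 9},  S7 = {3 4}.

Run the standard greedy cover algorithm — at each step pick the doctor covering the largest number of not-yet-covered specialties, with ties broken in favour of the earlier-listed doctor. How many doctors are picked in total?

Greedy: pick S1 (covers 3 new) → pick S2 (covers 3 new) → pick S4 (covers 1 new) → pick S5 (covers 1 new) → pick S7 (covers 1 new). Total picks: 5.

5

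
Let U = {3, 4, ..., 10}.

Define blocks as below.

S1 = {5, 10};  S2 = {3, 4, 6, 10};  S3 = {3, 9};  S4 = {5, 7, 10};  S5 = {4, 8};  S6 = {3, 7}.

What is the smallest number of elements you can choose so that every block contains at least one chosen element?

3

The 3 elements {3, 4, 10} hit every block.
The blocks S3, S4, S5 are pairwise disjoint, so any hitting set needs a separate element for each — at least 3. Hence 3 is optimal.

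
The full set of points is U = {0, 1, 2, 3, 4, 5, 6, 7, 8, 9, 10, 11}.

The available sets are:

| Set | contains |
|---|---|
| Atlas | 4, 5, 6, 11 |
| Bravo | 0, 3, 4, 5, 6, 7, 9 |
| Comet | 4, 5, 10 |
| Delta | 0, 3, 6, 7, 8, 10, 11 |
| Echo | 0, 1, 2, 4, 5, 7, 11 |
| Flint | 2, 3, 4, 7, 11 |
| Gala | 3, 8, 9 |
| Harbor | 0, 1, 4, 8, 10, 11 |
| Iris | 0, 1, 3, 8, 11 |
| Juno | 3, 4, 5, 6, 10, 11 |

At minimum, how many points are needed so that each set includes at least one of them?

H = {3, 4} meets every set (each contains at least one member of H), and |H| = 2.
The sets Comet, Gala are pairwise disjoint, so any hitting set needs a separate point for each — at least 2. Hence 2 is optimal.

2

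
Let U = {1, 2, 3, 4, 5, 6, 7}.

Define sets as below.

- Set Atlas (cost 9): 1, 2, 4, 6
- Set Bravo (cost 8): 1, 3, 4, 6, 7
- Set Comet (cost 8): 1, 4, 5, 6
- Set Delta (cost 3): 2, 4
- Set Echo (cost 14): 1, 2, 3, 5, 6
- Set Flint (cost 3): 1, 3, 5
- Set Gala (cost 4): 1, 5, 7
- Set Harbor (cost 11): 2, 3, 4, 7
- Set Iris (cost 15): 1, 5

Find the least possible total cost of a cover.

Bravo, Delta, Flint together cover every item (Bravo ∪ Delta ∪ Flint = {1, 2, 3, 4, 5, 6, 7}); total cost 8 + 3 + 3 = 14.
No covering selection has total cost below 14.

14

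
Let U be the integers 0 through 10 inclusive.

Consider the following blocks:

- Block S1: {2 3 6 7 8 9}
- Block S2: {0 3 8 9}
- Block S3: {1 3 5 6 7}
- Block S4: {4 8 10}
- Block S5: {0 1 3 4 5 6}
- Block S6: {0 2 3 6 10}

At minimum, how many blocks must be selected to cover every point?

S1, S5, and S6 cover everything between them: the union {0, 1, 2, 3, 4, 5, 6, 7, 8, 9, 10} is all of U.
No 2 of the 6 blocks cover everything (all 15 combinations miss at least one point), so 3 is optimal.

3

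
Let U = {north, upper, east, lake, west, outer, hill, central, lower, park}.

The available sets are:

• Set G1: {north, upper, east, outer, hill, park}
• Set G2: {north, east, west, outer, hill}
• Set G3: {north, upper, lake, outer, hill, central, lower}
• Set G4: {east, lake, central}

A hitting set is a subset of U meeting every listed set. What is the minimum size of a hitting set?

The 2 points {upper, east} hit every set.
No single point lies in every set, so at least 2 are needed and 2 is optimal.

2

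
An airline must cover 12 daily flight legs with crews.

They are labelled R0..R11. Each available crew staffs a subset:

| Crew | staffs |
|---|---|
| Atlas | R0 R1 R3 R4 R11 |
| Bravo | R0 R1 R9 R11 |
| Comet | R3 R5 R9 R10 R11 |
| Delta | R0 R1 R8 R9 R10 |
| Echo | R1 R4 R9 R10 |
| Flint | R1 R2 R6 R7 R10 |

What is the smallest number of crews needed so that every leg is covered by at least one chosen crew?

4

Comet and Delta and Echo and Flint together: Comet ∪ Delta ∪ Echo ∪ Flint = {R0, R1, R2, R3, R4, R5, R6, R7, R8, R9, R10, R11} — every leg is covered.
Only Delta contains R8, so Delta is forced; the remaining 7 legs need at least 3 more crews (each remaining crew adds at most 3) — so at least 4 crews are needed, and 4 is optimal.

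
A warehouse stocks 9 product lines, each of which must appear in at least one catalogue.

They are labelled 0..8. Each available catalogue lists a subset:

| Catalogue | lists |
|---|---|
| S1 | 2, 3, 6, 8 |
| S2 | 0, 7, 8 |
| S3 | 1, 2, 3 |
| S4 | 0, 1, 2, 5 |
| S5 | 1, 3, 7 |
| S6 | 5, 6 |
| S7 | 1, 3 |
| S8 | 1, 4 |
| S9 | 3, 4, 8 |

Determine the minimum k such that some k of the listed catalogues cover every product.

4

S1 and S2 and S4 and S9 together: S1 ∪ S2 ∪ S4 ∪ S9 = {0, 1, 2, 3, 4, 5, 6, 7, 8} — every product is covered.
No 3 of the 9 catalogues cover everything (all 84 combinations miss at least one product), so 4 is optimal.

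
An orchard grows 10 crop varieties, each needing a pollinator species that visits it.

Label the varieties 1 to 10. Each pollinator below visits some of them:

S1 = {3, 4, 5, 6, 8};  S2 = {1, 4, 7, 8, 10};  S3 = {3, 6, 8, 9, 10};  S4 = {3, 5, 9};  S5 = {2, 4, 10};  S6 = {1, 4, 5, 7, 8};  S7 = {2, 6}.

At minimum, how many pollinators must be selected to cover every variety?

3

Take {S3, S6, S7}. Their union is {1, 2, 3, 4, 5, 6, 7, 8, 9, 10}, which is all 10 varieties.
No 2 of the 7 pollinators cover everything (all 21 combinations miss at least one variety), so 3 is optimal.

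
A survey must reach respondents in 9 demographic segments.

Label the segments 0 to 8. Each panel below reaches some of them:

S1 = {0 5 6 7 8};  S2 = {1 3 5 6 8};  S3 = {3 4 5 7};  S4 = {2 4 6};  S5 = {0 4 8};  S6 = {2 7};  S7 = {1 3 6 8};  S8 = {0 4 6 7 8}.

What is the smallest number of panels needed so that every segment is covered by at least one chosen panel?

Take {S1, S4, S7}. Their union is {0, 1, 2, 3, 4, 5, 6, 7, 8}, which is all 9 segments.
No 2 of the 8 panels cover everything (all 28 combinations miss at least one segment), so 3 is optimal.

3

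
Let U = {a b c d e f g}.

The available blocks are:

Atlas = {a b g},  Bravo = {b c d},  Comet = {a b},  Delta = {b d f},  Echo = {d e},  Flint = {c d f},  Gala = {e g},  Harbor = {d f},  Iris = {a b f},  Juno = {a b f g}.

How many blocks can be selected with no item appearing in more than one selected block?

3

Comet, Flint, Gala are pairwise disjoint (Comet={a,b}; Flint={c,d,f}; Gala={e,g}).
Every remaining block overlaps one of these, and no 4 of the listed blocks are pairwise disjoint, so 3 is the maximum.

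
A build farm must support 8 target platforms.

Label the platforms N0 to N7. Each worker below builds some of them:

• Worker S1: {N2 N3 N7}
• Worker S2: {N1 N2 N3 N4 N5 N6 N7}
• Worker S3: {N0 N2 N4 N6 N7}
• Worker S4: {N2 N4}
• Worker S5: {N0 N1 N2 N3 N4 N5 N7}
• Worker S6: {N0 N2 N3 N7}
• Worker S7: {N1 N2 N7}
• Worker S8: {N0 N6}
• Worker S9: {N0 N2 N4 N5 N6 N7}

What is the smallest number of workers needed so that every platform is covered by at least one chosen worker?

Take {S5, S8}. Their union is {N0, N1, N2, N3, N4, N5, N6, N7}, which is all 8 platforms.
No single worker has all 8 platforms (the largest, S2, has 7), so 2 is optimal.

2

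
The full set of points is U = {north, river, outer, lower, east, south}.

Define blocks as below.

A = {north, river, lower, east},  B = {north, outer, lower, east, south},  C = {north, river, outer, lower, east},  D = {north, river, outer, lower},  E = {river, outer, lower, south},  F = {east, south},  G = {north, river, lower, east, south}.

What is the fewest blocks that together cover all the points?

2

B and C together: B ∪ C = {north, river, outer, lower, east, south} — every point is covered.
No single block has all 6 points (the largest, B, has 5), so 2 is optimal.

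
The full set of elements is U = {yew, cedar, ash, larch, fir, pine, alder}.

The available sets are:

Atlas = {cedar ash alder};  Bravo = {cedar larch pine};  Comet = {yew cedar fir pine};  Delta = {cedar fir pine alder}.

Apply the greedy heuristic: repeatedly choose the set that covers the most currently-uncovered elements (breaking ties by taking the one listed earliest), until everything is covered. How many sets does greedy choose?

3

Greedy: pick Comet (covers 4 new) → pick Atlas (covers 2 new) → pick Bravo (covers 1 new). Total picks: 3.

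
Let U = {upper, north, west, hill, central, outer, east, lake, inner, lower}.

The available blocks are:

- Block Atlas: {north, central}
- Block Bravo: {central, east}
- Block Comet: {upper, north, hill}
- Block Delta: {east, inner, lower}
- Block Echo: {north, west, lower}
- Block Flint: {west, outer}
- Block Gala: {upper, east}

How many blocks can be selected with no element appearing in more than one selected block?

Atlas, Delta, Flint are pairwise disjoint (Atlas={north,central}; Delta={east,inner,lower}; Flint={west,outer}).
Every remaining block overlaps one of these, and no 4 of the listed blocks are pairwise disjoint, so 3 is the maximum.

3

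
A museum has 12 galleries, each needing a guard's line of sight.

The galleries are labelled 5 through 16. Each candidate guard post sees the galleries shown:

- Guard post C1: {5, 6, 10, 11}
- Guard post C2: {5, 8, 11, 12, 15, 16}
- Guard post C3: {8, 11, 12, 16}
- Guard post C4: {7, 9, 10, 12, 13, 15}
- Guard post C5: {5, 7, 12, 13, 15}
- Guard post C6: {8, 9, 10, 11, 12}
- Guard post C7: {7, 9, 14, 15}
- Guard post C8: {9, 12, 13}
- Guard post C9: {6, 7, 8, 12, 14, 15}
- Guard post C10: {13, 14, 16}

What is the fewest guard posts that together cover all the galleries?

C2 and C4 and C9 together: C2 ∪ C4 ∪ C9 = {5, 6, 7, 8, 9, 10, 11, 12, 13, 14, 15, 16} — every gallery is covered.
No 2 of the 10 guard posts cover everything (all 45 combinations miss at least one gallery), so 3 is optimal.

3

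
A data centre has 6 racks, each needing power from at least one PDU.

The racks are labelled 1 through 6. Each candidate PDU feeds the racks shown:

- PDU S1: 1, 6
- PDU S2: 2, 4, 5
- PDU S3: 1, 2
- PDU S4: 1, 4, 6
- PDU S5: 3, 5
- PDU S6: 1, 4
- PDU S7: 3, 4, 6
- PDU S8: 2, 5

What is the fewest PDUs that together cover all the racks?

3

S6 and S7 and S8 together: S6 ∪ S7 ∪ S8 = {1, 2, 3, 4, 5, 6} — every rack is covered.
No 2 of the 8 PDUs cover everything (all 28 combinations miss at least one rack), so 3 is optimal.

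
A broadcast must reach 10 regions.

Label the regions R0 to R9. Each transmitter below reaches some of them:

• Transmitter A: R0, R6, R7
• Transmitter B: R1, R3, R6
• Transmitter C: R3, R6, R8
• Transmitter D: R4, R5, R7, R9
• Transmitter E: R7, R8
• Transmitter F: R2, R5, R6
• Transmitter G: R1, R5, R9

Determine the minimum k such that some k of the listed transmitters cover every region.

5

A and C and D and F and G together: A ∪ C ∪ D ∪ F ∪ G = {R0, R1, R2, R3, R4, R5, R6, R7, R8, R9} — every region is covered.
No 4 of the 7 transmitters cover everything (all 35 combinations miss at least one region), so 5 is optimal.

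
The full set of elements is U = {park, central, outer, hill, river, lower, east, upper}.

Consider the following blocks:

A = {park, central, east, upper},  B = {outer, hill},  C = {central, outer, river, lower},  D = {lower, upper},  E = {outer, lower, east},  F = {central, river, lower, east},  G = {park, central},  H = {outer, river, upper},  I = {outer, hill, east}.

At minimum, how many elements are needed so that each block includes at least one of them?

3

T = {central, outer, upper} meets every block (each contains at least one member of T), and |T| = 3.
The blocks D, G, I are pairwise disjoint, so any hitting set needs a separate element for each — at least 3. Hence 3 is optimal.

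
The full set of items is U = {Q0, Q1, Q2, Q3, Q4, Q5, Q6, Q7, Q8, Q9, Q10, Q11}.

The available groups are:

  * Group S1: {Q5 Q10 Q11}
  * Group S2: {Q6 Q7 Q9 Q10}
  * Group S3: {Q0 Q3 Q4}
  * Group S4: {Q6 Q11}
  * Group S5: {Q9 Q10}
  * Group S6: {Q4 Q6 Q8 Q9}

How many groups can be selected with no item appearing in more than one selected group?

3

S3, S4, S5 are pairwise disjoint (S3={Q0,Q3,Q4}; S4={Q6,Q11}; S5={Q9,Q10}).
Every remaining group overlaps one of these, and no 4 of the listed groups are pairwise disjoint, so 3 is the maximum.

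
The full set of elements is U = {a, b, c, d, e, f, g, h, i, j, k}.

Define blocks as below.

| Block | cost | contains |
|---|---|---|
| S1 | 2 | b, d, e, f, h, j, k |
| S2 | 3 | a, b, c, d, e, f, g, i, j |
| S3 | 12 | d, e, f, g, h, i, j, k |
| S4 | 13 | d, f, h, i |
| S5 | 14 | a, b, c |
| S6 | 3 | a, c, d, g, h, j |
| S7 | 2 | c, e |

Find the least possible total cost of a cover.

5

S1, S2 together cover every element (S1 ∪ S2 = {a, b, c, d, e, f, g, h, i, j, k}); total cost 2 + 3 = 5.
No covering selection has total cost below 5.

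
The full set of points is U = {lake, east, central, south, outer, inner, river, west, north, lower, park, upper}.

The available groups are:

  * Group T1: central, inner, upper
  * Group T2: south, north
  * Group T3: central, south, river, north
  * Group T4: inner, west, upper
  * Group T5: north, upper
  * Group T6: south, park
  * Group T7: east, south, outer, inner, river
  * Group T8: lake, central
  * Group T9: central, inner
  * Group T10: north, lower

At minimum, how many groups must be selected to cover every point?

5

Take {T4, T6, T7, T8, T10}. Their union is {lake, east, central, south, outer, inner, river, west, north, lower, park, upper}, which is all 12 points.
Only T7 contains east, so T7 is forced; the remaining 7 points need at least 4 more groups (each remaining group adds at most 2) — so at least 5 groups are needed, and 5 is optimal.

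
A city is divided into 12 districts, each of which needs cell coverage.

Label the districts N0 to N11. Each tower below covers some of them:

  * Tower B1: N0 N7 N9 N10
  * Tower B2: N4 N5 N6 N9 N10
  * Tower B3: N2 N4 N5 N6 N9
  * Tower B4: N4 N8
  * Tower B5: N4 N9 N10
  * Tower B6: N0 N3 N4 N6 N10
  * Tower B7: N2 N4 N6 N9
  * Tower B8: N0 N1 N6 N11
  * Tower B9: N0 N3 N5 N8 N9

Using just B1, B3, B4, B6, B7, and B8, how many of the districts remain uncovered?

Union of B1, B3, B4, B6, B7, B8 = {N0, N1, N2, N3, N4, N5, N6, N7, N8, N9, N10, N11} — that's every district, so 0 are uncovered.

0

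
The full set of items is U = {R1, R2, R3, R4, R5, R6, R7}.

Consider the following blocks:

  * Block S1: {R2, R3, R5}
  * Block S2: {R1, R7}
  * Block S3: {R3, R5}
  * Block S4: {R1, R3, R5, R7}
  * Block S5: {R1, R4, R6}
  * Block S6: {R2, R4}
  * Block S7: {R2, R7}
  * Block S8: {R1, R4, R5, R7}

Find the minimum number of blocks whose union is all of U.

S4 and S5 and S7 together: S4 ∪ S5 ∪ S7 = {R1, R2, R3, R4, R5, R6, R7} — every item is covered.
Only S5 contains R6, so S5 is forced; the remaining 4 items need at least 2 more blocks (each remaining block adds at most 3) — so at least 3 blocks are needed, and 3 is optimal.

3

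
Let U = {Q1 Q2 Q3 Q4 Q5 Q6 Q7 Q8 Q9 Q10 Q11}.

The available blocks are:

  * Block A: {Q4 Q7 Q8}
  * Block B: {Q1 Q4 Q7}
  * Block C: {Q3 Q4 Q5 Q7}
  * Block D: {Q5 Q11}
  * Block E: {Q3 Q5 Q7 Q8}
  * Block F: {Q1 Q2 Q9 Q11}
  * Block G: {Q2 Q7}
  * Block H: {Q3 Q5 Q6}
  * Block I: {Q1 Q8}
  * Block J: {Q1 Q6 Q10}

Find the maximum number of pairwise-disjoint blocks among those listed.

3

D, G, I are pairwise disjoint (D={Q5,Q11}; G={Q2,Q7}; I={Q1,Q8}).
Every remaining block overlaps one of these, and no 4 of the listed blocks are pairwise disjoint, so 3 is the maximum.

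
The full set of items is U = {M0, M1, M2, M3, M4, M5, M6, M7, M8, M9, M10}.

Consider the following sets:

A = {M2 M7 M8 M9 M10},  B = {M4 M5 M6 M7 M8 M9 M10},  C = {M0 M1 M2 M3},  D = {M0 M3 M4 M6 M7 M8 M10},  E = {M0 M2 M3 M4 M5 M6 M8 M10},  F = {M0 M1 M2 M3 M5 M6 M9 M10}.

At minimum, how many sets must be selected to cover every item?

Take {B, C}. Their union is {M0, M1, M2, M3, M4, M5, M6, M7, M8, M9, M10}, which is all 11 items.
No single set has all 11 items (the largest, E, has 8), so 2 is optimal.

2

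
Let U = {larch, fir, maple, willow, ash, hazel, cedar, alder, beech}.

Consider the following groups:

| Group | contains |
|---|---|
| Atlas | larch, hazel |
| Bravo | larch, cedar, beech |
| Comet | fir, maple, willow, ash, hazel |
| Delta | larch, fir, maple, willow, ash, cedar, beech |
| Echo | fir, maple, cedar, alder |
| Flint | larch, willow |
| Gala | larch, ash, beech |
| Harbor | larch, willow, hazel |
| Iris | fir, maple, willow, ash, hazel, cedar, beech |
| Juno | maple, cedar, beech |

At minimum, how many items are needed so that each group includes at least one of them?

Take H = {larch, maple}. Each listed group contains at least one of these, so H is a hitting set of size 2.
The groups Atlas, Echo are pairwise disjoint, so any hitting set needs a separate item for each — at least 2. Hence 2 is optimal.

2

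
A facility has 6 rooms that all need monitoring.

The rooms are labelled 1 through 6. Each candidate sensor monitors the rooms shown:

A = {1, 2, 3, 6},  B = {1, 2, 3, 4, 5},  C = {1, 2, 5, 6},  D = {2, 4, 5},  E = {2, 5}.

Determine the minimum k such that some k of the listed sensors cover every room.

Take {B, C}. Their union is {1, 2, 3, 4, 5, 6}, which is all 6 rooms.
No single sensor has all 6 rooms (the largest, B, has 5), so 2 is optimal.

2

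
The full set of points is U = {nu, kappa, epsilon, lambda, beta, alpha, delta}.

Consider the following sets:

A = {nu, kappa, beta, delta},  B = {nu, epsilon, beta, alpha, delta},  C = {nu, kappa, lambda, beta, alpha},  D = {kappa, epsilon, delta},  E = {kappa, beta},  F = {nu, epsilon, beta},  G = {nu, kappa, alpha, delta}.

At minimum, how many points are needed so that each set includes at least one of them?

The 2 points {kappa, epsilon} hit every set.
No single point lies in every set, so at least 2 are needed and 2 is optimal.

2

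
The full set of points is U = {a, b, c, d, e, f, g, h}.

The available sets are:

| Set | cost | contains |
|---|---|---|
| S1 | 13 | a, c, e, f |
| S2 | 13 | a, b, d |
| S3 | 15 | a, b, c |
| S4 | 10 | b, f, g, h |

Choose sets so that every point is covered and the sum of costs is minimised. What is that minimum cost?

S1, S2, S4 together cover every point (S1 ∪ S2 ∪ S4 = {a, b, c, d, e, f, g, h}); total cost 13 + 13 + 10 = 36.
No covering selection has total cost below 36.

36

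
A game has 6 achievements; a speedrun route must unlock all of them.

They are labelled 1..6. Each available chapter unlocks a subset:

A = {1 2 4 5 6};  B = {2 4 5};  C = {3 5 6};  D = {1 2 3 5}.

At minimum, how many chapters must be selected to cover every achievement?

2

A and C together: A ∪ C = {1, 2, 3, 4, 5, 6} — every achievement is covered.
No single chapter has all 6 achievements (the largest, A, has 5), so 2 is optimal.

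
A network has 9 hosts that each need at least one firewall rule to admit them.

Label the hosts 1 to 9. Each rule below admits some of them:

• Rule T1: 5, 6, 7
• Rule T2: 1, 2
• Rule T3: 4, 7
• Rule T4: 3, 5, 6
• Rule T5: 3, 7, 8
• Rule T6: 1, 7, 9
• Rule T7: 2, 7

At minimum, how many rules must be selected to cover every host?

T3 and T4 and T5 and T6 and T7 together: T3 ∪ T4 ∪ T5 ∪ T6 ∪ T7 = {1, 2, 3, 4, 5, 6, 7, 8, 9} — every host is covered.
No 4 of the 7 rules cover everything (all 35 combinations miss at least one host), so 5 is optimal.

5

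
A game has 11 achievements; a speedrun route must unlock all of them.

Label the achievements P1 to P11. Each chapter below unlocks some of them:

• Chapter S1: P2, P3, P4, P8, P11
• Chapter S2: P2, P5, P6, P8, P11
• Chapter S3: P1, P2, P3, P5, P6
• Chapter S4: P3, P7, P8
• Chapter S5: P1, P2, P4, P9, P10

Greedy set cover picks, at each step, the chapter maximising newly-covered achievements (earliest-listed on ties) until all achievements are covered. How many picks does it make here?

4

Greedy: pick S1 (covers 5 new) → pick S3 (covers 3 new) → pick S5 (covers 2 new) → pick S4 (covers 1 new). Total picks: 4.
(The true minimum cover uses only 3 chapters, so greedy is not optimal here.)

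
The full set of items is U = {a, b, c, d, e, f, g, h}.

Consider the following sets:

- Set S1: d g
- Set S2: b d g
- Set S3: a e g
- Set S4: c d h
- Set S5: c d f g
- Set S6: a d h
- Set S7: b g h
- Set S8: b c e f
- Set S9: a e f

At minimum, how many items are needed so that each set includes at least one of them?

Take T = {a, c, g}. Each listed set contains at least one of these, so T is a hitting set of size 3.
No choice of 2 items meets every set, so 3 is the minimum.

3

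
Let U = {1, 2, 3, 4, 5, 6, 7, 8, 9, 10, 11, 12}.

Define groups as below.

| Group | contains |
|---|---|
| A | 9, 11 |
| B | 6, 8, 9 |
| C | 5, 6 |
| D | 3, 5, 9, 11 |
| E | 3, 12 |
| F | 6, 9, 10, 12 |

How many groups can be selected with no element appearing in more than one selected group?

3

A, C, E are pairwise disjoint (A={9,11}; C={5,6}; E={3,12}).
Every remaining group overlaps one of these, and no 4 of the listed groups are pairwise disjoint, so 3 is the maximum.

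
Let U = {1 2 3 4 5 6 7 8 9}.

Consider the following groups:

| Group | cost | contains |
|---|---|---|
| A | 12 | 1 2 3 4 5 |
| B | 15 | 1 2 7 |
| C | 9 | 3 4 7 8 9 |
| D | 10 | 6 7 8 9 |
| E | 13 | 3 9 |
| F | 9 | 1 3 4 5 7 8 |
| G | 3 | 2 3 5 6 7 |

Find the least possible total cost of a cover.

21

C, F, G together cover every element (C ∪ F ∪ G = {1, 2, 3, 4, 5, 6, 7, 8, 9}); total cost 9 + 9 + 3 = 21.
No covering selection has total cost below 21.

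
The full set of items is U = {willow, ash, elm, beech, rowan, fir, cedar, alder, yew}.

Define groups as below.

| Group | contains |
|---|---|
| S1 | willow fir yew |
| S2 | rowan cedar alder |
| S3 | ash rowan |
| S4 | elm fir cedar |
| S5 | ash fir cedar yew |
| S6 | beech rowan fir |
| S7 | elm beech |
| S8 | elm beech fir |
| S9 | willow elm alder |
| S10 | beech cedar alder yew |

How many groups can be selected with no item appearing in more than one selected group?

S1, S3, S7 are pairwise disjoint (S1={willow,fir,yew}; S3={ash,rowan}; S7={elm,beech}).
Every remaining group overlaps one of these, and no 4 of the listed groups are pairwise disjoint, so 3 is the maximum.

3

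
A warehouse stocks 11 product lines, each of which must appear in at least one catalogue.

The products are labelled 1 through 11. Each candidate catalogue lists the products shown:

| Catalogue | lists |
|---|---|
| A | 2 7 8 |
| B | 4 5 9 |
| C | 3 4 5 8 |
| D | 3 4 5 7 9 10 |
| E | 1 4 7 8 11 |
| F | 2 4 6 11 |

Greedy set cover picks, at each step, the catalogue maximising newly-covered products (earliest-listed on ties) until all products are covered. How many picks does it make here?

3

Greedy: pick D (covers 6 new) → pick E (covers 3 new) → pick F (covers 2 new). Total picks: 3.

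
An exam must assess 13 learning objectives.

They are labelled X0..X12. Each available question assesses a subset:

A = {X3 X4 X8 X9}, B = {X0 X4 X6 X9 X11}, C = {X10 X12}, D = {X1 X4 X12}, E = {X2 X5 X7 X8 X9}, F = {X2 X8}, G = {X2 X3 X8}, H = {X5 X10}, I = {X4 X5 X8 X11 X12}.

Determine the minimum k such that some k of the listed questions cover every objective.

5

Take {B, C, D, E, G}. Their union is {X0, X1, X2, X3, X4, X5, X6, X7, X8, X9, X10, X11, X12}, which is all 13 objectives.
No 4 of the 9 questions cover everything (all 126 combinations miss at least one objective), so 5 is optimal.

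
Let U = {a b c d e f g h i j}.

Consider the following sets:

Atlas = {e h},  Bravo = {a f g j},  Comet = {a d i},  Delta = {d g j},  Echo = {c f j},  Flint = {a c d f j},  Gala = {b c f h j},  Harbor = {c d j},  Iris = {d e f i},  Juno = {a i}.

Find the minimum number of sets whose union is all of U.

3

Bravo, Gala, and Iris cover everything between them: the union {a, b, c, d, e, f, g, h, i, j} is all of U.
Only Gala contains b, so Gala is forced; the remaining 5 elements need at least 2 more sets (each remaining set adds at most 3) — so at least 3 sets are needed, and 3 is optimal.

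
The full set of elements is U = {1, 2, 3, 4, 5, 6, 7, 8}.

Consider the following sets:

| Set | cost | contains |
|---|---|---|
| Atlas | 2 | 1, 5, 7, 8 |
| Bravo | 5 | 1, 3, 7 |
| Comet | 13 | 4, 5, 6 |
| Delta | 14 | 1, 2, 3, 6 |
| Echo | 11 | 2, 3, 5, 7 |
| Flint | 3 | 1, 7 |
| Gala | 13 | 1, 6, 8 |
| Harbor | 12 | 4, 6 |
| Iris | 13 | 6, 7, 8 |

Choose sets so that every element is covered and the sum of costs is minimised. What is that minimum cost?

Atlas, Echo, Harbor together cover every element (Atlas ∪ Echo ∪ Harbor = {1, 2, 3, 4, 5, 6, 7, 8}); total cost 2 + 11 + 12 = 25.
The greedy pick Atlas, Delta, Harbor costs 28; no covering selection beats 25.

25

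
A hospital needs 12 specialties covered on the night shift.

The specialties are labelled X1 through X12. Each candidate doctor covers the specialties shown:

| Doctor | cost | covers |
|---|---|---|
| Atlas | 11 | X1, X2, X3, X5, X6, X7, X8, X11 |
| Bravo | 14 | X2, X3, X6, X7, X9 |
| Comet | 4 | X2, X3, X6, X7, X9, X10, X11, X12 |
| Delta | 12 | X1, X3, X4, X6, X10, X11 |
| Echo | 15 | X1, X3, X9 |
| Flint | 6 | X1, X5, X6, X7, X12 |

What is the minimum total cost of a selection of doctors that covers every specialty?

27

Atlas, Comet, Delta together cover every specialty (Atlas ∪ Comet ∪ Delta = {X1, X2, X3, X4, X5, X6, X7, X8, X9, X10, X11, X12}); total cost 11 + 4 + 12 = 27.
The greedy pick Comet, Flint, Atlas, Delta costs 33; no covering selection beats 27.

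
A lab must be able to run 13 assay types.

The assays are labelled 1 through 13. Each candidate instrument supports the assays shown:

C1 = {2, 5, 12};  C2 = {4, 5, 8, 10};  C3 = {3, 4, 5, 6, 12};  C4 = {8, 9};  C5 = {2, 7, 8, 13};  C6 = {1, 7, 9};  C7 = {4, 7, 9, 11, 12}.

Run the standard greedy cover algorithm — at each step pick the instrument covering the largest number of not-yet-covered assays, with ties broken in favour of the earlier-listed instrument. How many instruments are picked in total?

Greedy: pick C3 (covers 5 new) → pick C5 (covers 4 new) → pick C6 (covers 2 new) → pick C2 (covers 1 new) → pick C7 (covers 1 new). Total picks: 5.

5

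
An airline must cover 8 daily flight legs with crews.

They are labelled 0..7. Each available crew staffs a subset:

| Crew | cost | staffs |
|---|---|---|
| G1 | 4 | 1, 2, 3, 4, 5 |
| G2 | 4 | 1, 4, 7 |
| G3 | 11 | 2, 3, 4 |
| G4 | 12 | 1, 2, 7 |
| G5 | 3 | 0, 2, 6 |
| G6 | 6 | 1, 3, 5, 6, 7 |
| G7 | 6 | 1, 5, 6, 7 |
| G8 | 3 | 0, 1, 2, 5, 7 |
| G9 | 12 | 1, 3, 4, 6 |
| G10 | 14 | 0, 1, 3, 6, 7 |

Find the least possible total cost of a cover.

G1, G5, G8 together cover every leg (G1 ∪ G5 ∪ G8 = {0, 1, 2, 3, 4, 5, 6, 7}); total cost 4 + 3 + 3 = 10.
No covering selection has total cost below 10.

10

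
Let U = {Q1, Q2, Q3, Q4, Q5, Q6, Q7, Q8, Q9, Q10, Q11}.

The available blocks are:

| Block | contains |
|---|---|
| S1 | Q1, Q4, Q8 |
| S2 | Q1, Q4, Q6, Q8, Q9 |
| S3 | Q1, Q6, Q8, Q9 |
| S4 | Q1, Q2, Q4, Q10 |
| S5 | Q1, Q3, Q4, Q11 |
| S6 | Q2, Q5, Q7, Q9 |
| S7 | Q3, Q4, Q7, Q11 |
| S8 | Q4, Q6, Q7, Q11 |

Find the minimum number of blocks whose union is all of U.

4

S2 and S4 and S6 and S7 together: S2 ∪ S4 ∪ S6 ∪ S7 = {Q1, Q2, Q3, Q4, Q5, Q6, Q7, Q8, Q9, Q10, Q11} — every item is covered.
Only S4 contains Q10, so S4 is forced; the remaining 7 items need at least 3 more blocks (each remaining block adds at most 3) — so at least 4 blocks are needed, and 4 is optimal.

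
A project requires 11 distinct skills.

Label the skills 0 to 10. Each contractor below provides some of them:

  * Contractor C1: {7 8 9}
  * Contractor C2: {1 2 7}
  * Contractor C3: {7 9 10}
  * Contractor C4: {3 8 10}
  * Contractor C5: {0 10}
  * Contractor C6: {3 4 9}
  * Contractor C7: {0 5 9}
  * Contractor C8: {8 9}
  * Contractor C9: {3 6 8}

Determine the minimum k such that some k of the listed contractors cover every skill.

5

Take {C2, C4, C6, C7, C9}. Their union is {0, 1, 2, 3, 4, 5, 6, 7, 8, 9, 10}, which is all 11 skills.
No 4 of the 9 contractors cover everything (all 126 combinations miss at least one skill), so 5 is optimal.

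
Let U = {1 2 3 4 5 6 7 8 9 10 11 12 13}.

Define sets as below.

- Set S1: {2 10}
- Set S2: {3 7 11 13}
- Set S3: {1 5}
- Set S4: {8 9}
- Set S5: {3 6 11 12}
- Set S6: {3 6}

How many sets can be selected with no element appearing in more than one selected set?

S1, S2, S3, S4 are pairwise disjoint (S1={2,10}; S2={3,7,11,13}; S3={1,5}; S4={8,9}).
Every remaining set overlaps one of these, and no 5 of the listed sets are pairwise disjoint, so 4 is the maximum.

4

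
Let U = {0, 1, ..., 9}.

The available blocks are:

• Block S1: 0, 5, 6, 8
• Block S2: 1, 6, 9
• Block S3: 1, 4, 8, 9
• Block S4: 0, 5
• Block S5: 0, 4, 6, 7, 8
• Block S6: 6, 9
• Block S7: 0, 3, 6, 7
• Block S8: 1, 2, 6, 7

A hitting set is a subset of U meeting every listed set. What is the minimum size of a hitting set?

H = {0, 1, 9} meets every block (each contains at least one member of H), and |H| = 3.
No choice of 2 items meets every block, so 3 is the minimum.

3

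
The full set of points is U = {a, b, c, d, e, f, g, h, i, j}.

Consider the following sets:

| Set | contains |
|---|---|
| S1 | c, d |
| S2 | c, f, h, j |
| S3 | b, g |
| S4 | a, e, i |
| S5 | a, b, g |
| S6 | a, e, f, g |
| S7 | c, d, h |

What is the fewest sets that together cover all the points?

4

Take {S2, S3, S4, S7}. Their union is {a, b, c, d, e, f, g, h, i, j}, which is all 10 points.
No 3 of the 7 sets cover everything (all 35 combinations miss at least one point), so 4 is optimal.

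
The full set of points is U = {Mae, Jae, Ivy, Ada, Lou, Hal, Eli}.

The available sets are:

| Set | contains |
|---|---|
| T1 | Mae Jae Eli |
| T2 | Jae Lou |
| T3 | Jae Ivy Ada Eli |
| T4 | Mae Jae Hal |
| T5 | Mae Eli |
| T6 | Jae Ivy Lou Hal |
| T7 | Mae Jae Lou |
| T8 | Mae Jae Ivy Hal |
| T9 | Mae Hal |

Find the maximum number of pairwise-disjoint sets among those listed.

2

T2, T5 are pairwise disjoint (T2={Jae,Lou}; T5={Mae,Eli}).
Every remaining set overlaps one of these, and no 3 of the listed sets are pairwise disjoint, so 2 is the maximum.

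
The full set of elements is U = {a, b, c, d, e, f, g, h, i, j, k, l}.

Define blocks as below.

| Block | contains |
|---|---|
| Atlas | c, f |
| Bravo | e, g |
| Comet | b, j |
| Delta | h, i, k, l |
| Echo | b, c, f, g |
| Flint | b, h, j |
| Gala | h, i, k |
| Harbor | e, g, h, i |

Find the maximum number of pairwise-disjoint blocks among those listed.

Atlas, Bravo, Comet, Delta are pairwise disjoint (Atlas={c,f}; Bravo={e,g}; Comet={b,j}; Delta={h,i,k,l}).
Every remaining block overlaps one of these, and no 5 of the listed blocks are pairwise disjoint, so 4 is the maximum.

4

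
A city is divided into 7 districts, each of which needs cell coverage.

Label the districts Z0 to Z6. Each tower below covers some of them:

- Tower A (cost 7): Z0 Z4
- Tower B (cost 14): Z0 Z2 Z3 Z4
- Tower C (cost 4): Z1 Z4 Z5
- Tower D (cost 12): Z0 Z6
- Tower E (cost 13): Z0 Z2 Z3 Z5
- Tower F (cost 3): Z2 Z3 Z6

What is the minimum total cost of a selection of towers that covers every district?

A, C, F together cover every district (A ∪ C ∪ F = {Z0, Z1, Z2, Z3, Z4, Z5, Z6}); total cost 7 + 4 + 3 = 14.
No covering selection has total cost below 14.

14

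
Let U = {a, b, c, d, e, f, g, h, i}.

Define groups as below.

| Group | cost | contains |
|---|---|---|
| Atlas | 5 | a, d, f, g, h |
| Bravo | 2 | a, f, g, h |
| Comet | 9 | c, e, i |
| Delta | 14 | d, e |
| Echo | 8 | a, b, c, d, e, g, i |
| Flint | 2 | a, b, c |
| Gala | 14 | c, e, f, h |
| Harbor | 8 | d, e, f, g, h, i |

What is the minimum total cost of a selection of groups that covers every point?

Bravo, Echo together cover every point (Bravo ∪ Echo = {a, b, c, d, e, f, g, h, i}); total cost 2 + 8 = 10.
The greedy pick Bravo, Flint, Echo costs 12; no covering selection beats 10.

10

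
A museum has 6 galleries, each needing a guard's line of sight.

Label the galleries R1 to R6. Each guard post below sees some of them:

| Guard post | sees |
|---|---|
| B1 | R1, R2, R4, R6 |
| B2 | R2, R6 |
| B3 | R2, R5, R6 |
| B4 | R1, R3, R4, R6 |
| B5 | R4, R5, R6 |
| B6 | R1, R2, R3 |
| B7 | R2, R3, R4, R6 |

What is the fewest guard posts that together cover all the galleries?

2

Take {B5, B6}. Their union is {R1, R2, R3, R4, R5, R6}, which is all 6 galleries.
No single guard post has all 6 galleries (the largest, B1, has 4), so 2 is optimal.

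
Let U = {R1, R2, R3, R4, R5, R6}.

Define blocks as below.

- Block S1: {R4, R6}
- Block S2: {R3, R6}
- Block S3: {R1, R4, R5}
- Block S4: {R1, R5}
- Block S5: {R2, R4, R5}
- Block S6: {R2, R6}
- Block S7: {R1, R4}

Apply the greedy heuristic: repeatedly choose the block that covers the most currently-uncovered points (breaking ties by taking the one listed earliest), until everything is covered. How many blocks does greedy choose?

Greedy: pick S3 (covers 3 new) → pick S2 (covers 2 new) → pick S5 (covers 1 new). Total picks: 3.

3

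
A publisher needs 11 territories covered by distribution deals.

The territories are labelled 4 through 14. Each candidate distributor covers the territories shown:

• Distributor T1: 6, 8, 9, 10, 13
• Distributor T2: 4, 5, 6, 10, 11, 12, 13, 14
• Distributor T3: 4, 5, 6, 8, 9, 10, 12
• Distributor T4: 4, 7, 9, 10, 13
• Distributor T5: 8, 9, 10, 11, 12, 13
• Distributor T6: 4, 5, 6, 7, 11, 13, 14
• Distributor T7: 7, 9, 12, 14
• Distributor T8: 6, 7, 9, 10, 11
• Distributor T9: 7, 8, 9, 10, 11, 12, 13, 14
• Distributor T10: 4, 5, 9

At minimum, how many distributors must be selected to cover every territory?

2

T3 and T6 together: T3 ∪ T6 = {4, 5, 6, 7, 8, 9, 10, 11, 12, 13, 14} — every territory is covered.
No single distributor has all 11 territories (the largest, T2, has 8), so 2 is optimal.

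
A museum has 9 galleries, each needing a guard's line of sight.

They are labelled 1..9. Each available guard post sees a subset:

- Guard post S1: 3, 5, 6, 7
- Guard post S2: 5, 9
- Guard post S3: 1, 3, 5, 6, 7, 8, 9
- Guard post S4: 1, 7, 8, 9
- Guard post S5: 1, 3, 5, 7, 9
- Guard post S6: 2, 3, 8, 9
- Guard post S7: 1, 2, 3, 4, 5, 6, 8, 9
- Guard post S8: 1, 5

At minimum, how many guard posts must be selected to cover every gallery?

2

Take {S5, S7}. Their union is {1, 2, 3, 4, 5, 6, 7, 8, 9}, which is all 9 galleries.
No single guard post has all 9 galleries (the largest, S7, has 8), so 2 is optimal.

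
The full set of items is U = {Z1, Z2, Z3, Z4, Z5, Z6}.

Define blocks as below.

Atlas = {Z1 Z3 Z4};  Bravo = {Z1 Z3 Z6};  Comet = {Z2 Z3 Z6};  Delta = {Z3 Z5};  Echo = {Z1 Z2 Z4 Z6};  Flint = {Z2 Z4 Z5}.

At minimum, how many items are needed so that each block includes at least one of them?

H = {Z2, Z3} meets every block (each contains at least one member of H), and |H| = 2.
The blocks Bravo, Flint are pairwise disjoint, so any hitting set needs a separate item for each — at least 2. Hence 2 is optimal.

2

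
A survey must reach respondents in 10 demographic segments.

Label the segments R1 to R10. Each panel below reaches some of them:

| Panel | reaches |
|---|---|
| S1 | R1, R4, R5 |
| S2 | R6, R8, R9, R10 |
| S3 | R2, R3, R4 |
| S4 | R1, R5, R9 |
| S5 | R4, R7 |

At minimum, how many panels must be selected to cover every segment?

4

S2 and S3 and S4 and S5 together: S2 ∪ S3 ∪ S4 ∪ S5 = {R1, R2, R3, R4, R5, R6, R7, R8, R9, R10} — every segment is covered.
No 3 of the 5 panels cover everything (all 10 combinations miss at least one segment), so 4 is optimal.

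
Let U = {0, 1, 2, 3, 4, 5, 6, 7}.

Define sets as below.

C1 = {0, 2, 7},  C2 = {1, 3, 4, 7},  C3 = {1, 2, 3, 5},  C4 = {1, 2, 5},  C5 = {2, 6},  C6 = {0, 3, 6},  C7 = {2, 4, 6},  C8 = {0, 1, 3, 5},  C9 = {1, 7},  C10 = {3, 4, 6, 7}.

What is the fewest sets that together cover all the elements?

3

C1, C3, and C10 cover everything between them: the union {0, 1, 2, 3, 4, 5, 6, 7} is all of U.
No 2 of the 10 sets cover everything (all 45 combinations miss at least one element), so 3 is optimal.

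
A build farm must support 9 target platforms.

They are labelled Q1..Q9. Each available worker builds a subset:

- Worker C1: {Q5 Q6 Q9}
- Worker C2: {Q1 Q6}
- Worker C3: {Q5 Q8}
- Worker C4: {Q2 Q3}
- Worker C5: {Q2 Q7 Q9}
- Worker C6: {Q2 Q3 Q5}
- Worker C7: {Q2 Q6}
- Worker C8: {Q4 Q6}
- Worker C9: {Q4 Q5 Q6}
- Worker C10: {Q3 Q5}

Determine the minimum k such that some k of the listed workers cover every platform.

Take {C2, C3, C5, C6, C8}. Their union is {Q1, Q2, Q3, Q4, Q5, Q6, Q7, Q8, Q9}, which is all 9 platforms.
No 4 of the 10 workers cover everything (all 210 combinations miss at least one platform), so 5 is optimal.

5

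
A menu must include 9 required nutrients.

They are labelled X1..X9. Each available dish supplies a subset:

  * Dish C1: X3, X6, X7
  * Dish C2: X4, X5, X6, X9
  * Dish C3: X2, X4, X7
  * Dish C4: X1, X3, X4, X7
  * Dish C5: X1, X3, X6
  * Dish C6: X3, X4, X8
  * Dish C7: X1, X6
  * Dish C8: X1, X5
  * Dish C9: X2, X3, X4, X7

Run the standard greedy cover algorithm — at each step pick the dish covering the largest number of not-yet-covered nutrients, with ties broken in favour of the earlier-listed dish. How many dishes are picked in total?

4

Greedy: pick C2 (covers 4 new) → pick C4 (covers 3 new) → pick C3 (covers 1 new) → pick C6 (covers 1 new). Total picks: 4.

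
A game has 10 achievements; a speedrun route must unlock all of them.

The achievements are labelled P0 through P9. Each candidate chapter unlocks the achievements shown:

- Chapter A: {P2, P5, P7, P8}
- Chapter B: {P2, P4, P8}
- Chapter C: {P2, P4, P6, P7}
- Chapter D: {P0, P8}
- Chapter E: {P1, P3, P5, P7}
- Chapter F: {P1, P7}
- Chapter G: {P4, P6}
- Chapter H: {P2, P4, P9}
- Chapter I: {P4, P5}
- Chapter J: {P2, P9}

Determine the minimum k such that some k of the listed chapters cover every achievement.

Take {C, D, E, J}. Their union is {P0, P1, P2, P3, P4, P5, P6, P7, P8, P9}, which is all 10 achievements.
No 3 of the 10 chapters cover everything (all 120 combinations miss at least one achievement), so 4 is optimal.

4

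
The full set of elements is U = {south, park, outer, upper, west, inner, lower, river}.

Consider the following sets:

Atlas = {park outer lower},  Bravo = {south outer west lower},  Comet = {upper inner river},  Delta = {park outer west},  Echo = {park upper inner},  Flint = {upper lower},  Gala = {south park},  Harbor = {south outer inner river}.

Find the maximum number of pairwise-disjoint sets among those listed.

2

Flint, Gala are pairwise disjoint (Flint={upper,lower}; Gala={south,park}).
Every remaining set overlaps one of these, and no 3 of the listed sets are pairwise disjoint, so 2 is the maximum.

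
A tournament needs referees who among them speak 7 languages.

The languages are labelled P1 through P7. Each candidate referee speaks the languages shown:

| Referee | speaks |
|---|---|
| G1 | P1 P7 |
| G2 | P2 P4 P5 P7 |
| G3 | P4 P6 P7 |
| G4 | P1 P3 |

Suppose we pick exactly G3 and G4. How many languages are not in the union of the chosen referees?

2

Union of G3, G4 = {P1, P3, P4, P6, P7}.
Not covered: P2, P5 — 2 languages.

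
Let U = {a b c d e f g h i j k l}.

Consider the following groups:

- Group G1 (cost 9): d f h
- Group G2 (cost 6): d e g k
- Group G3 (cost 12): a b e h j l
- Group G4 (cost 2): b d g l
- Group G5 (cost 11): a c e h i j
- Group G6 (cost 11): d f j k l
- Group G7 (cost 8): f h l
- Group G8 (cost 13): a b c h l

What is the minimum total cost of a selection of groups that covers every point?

24

G4, G5, G6 together cover every point (G4 ∪ G5 ∪ G6 = {a, b, c, d, e, f, g, h, i, j, k, l}); total cost 2 + 11 + 11 = 24.
No covering selection has total cost below 24.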